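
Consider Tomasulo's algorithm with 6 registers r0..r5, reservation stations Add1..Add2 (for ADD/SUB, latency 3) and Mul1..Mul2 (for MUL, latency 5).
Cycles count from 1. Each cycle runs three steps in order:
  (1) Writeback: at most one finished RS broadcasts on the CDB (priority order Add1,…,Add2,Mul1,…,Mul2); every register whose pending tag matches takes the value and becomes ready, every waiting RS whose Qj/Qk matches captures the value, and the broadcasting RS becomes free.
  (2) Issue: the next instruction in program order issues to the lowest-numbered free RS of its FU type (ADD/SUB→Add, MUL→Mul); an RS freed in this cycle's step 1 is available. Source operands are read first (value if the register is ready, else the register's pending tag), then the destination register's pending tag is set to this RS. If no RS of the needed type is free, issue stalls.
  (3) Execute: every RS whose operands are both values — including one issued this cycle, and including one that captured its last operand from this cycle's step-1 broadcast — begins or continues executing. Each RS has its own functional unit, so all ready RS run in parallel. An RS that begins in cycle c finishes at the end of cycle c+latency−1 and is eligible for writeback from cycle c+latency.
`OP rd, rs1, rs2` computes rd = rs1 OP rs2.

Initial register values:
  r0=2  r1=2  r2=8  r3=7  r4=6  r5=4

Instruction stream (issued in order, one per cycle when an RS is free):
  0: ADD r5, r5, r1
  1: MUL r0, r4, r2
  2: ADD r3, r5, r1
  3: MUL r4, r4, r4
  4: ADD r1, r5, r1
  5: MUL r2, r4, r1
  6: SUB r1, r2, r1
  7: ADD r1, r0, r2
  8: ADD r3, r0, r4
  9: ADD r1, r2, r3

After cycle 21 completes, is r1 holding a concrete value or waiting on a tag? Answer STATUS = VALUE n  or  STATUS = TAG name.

cycle 1: issue ADD r5<-Add1 // r0:2,r1:2,r2:8,r3:7,r4:6,r5:Add1
cycle 2: issue MUL r0<-Mul1 // r0:Mul1,r1:2,r2:8,r3:7,r4:6,r5:Add1
cycle 3: issue ADD r3<-Add2 // r0:Mul1,r1:2,r2:8,r3:Add2,r4:6,r5:Add1
cycle 4: CDB Add1=6; issue MUL r4<-Mul2 // r0:Mul1,r1:2,r2:8,r3:Add2,r4:Mul2,r5:6
cycle 5: issue ADD r1<-Add1 // r0:Mul1,r1:Add1,r2:8,r3:Add2,r4:Mul2,r5:6
cycle 6: stall // r0:Mul1,r1:Add1,r2:8,r3:Add2,r4:Mul2,r5:6
cycle 7: CDB Add2=8; stall // r0:Mul1,r1:Add1,r2:8,r3:8,r4:Mul2,r5:6
cycle 8: CDB Add1=8; stall // r0:Mul1,r1:8,r2:8,r3:8,r4:Mul2,r5:6
cycle 9: CDB Mul1=48; issue MUL r2<-Mul1 // r0:48,r1:8,r2:Mul1,r3:8,r4:Mul2,r5:6
cycle 10: CDB Mul2=36; issue SUB r1<-Add1 // r0:48,r1:Add1,r2:Mul1,r3:8,r4:36,r5:6
cycle 11: issue ADD r1<-Add2 // r0:48,r1:Add2,r2:Mul1,r3:8,r4:36,r5:6
cycle 12: stall // r0:48,r1:Add2,r2:Mul1,r3:8,r4:36,r5:6
cycle 13: stall // r0:48,r1:Add2,r2:Mul1,r3:8,r4:36,r5:6
cycle 14: stall // r0:48,r1:Add2,r2:Mul1,r3:8,r4:36,r5:6
cycle 15: CDB Mul1=288; stall // r0:48,r1:Add2,r2:288,r3:8,r4:36,r5:6
cycle 16: stall // r0:48,r1:Add2,r2:288,r3:8,r4:36,r5:6
cycle 17: stall // r0:48,r1:Add2,r2:288,r3:8,r4:36,r5:6
cycle 18: CDB Add1=280; issue ADD r3<-Add1 // r0:48,r1:Add2,r2:288,r3:Add1,r4:36,r5:6
cycle 19: CDB Add2=336; issue ADD r1<-Add2 // r0:48,r1:Add2,r2:288,r3:Add1,r4:36,r5:6
cycle 20: - // r0:48,r1:Add2,r2:288,r3:Add1,r4:36,r5:6
cycle 21: CDB Add1=84 // r0:48,r1:Add2,r2:288,r3:84,r4:36,r5:6

STATUS = TAG Add2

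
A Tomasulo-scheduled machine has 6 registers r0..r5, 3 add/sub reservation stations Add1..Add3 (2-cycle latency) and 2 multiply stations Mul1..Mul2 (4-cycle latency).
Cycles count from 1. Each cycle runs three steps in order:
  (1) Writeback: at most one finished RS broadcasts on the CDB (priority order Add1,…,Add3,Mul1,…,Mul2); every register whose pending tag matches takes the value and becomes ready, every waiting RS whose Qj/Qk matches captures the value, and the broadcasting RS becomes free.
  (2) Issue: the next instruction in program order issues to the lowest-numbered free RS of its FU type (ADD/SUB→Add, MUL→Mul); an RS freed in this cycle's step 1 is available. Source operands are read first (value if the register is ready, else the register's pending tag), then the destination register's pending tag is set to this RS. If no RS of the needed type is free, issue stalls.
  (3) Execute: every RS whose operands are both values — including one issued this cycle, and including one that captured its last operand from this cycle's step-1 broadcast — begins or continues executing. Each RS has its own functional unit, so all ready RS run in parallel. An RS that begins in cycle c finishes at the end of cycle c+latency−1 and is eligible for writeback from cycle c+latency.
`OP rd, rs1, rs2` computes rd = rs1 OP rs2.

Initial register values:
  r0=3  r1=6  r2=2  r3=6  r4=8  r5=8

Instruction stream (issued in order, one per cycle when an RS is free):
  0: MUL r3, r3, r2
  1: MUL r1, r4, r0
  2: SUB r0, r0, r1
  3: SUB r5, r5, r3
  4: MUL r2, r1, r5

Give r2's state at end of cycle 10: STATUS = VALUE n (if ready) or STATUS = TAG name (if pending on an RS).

STATUS = TAG Mul1

c1: issue MUL r3<-Mul1 | r0:3,r1:6,r2:2,r3:Mul1,r4:8,r5:8
c2: issue MUL r1<-Mul2 | r0:3,r1:Mul2,r2:2,r3:Mul1,r4:8,r5:8
c3: issue SUB r0<-Add1 | r0:Add1,r1:Mul2,r2:2,r3:Mul1,r4:8,r5:8
c4: issue SUB r5<-Add2 | r0:Add1,r1:Mul2,r2:2,r3:Mul1,r4:8,r5:Add2
c5: CDB Mul1=12; issue MUL r2<-Mul1 | r0:Add1,r1:Mul2,r2:Mul1,r3:12,r4:8,r5:Add2
c6: CDB Mul2=24 | r0:Add1,r1:24,r2:Mul1,r3:12,r4:8,r5:Add2
c7: CDB Add2=-4 | r0:Add1,r1:24,r2:Mul1,r3:12,r4:8,r5:-4
c8: CDB Add1=-21 | r0:-21,r1:24,r2:Mul1,r3:12,r4:8,r5:-4
c9: - | r0:-21,r1:24,r2:Mul1,r3:12,r4:8,r5:-4
c10: - | r0:-21,r1:24,r2:Mul1,r3:12,r4:8,r5:-4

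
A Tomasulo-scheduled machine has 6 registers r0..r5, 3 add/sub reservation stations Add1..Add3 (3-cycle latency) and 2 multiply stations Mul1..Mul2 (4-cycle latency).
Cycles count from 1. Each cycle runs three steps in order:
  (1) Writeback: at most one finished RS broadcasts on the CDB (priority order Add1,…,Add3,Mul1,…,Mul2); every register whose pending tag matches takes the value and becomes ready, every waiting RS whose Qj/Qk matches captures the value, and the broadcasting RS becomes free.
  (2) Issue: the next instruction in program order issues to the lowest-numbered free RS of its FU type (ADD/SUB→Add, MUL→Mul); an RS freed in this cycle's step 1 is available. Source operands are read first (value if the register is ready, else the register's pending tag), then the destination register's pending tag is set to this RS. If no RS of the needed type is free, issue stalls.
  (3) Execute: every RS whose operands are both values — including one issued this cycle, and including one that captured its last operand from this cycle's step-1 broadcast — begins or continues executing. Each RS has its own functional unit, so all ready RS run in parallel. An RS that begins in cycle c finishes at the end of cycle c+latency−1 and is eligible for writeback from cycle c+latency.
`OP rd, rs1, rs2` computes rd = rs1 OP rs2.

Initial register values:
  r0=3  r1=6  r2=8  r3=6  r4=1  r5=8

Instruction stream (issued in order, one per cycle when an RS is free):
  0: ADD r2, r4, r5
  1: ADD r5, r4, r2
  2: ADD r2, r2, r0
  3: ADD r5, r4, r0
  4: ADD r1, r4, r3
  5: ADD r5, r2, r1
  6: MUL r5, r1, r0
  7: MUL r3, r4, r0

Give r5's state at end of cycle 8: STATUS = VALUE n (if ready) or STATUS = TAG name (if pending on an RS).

STATUS = TAG Add2

c1: issue ADD r2<-Add1 | r0:3,r1:6,r2:Add1,r3:6,r4:1,r5:8
c2: issue ADD r5<-Add2 | r0:3,r1:6,r2:Add1,r3:6,r4:1,r5:Add2
c3: issue ADD r2<-Add3 | r0:3,r1:6,r2:Add3,r3:6,r4:1,r5:Add2
c4: CDB Add1=9; issue ADD r5<-Add1 | r0:3,r1:6,r2:Add3,r3:6,r4:1,r5:Add1
c5: stall | r0:3,r1:6,r2:Add3,r3:6,r4:1,r5:Add1
c6: stall | r0:3,r1:6,r2:Add3,r3:6,r4:1,r5:Add1
c7: CDB Add1=4; issue ADD r1<-Add1 | r0:3,r1:Add1,r2:Add3,r3:6,r4:1,r5:4
c8: CDB Add2=10; issue ADD r5<-Add2 | r0:3,r1:Add1,r2:Add3,r3:6,r4:1,r5:Add2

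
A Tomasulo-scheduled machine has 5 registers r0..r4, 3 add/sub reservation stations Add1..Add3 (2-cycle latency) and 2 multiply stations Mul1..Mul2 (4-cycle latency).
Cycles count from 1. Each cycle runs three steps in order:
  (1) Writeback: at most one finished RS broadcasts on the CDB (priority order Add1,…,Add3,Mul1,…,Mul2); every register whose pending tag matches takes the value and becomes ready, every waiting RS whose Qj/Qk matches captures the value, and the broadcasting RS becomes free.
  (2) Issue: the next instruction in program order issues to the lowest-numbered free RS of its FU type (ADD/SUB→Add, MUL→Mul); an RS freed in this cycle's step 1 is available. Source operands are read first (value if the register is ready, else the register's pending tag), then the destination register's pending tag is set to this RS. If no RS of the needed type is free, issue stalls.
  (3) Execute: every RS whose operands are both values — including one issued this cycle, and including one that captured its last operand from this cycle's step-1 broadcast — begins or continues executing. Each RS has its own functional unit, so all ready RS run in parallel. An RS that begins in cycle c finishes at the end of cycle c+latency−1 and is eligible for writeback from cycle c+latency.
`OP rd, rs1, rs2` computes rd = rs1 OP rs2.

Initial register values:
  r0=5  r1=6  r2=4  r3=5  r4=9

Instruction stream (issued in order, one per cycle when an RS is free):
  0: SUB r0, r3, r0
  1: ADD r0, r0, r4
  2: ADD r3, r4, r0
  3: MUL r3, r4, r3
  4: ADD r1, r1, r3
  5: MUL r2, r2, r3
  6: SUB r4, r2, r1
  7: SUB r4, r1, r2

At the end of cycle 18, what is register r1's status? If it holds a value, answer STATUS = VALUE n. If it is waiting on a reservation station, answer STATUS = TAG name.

  c1: issue SUB r0<-Add1  regs: r0:Add1,r1:6,r2:4,r3:5,r4:9
  c2: issue ADD r0<-Add2  regs: r0:Add2,r1:6,r2:4,r3:5,r4:9
  c3: CDB Add1=0; issue ADD r3<-Add1  regs: r0:Add2,r1:6,r2:4,r3:Add1,r4:9
  c4: issue MUL r3<-Mul1  regs: r0:Add2,r1:6,r2:4,r3:Mul1,r4:9
  c5: CDB Add2=9; issue ADD r1<-Add2  regs: r0:9,r1:Add2,r2:4,r3:Mul1,r4:9
  c6: issue MUL r2<-Mul2  regs: r0:9,r1:Add2,r2:Mul2,r3:Mul1,r4:9
  c7: CDB Add1=18; issue SUB r4<-Add1  regs: r0:9,r1:Add2,r2:Mul2,r3:Mul1,r4:Add1
  c8: issue SUB r4<-Add3  regs: r0:9,r1:Add2,r2:Mul2,r3:Mul1,r4:Add3
  c9: -  regs: r0:9,r1:Add2,r2:Mul2,r3:Mul1,r4:Add3
  c10: -  regs: r0:9,r1:Add2,r2:Mul2,r3:Mul1,r4:Add3
  c11: CDB Mul1=162  regs: r0:9,r1:Add2,r2:Mul2,r3:162,r4:Add3
  c12: -  regs: r0:9,r1:Add2,r2:Mul2,r3:162,r4:Add3
  c13: CDB Add2=168  regs: r0:9,r1:168,r2:Mul2,r3:162,r4:Add3
  c14: -  regs: r0:9,r1:168,r2:Mul2,r3:162,r4:Add3
  c15: CDB Mul2=648  regs: r0:9,r1:168,r2:648,r3:162,r4:Add3
  c16: -  regs: r0:9,r1:168,r2:648,r3:162,r4:Add3
  c17: CDB Add1=480  regs: r0:9,r1:168,r2:648,r3:162,r4:Add3
  c18: CDB Add3=-480  regs: r0:9,r1:168,r2:648,r3:162,r4:-480

STATUS = VALUE 168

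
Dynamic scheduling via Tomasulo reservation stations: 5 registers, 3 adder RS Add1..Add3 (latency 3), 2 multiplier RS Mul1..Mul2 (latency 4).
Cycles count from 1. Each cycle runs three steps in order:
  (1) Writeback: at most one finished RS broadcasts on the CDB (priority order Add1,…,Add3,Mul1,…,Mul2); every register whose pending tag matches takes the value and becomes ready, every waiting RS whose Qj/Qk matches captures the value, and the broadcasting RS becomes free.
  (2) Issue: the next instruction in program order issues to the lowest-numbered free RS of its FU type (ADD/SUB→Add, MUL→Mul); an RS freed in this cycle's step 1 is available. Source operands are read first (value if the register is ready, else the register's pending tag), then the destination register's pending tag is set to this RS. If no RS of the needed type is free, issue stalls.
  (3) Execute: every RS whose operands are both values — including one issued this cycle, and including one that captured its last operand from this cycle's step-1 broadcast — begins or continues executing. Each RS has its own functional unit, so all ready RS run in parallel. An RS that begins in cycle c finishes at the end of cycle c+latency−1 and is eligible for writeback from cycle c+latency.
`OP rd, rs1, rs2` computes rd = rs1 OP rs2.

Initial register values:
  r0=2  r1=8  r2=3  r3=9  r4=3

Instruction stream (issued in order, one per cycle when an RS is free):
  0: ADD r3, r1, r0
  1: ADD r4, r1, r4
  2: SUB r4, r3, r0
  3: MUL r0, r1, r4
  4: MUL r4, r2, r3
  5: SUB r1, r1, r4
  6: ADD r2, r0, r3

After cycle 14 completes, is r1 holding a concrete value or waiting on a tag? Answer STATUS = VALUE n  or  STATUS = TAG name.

STATUS = VALUE -22

c1: issue ADD r3<-Add1 | r0:2,r1:8,r2:3,r3:Add1,r4:3
c2: issue ADD r4<-Add2 | r0:2,r1:8,r2:3,r3:Add1,r4:Add2
c3: issue SUB r4<-Add3 | r0:2,r1:8,r2:3,r3:Add1,r4:Add3
c4: CDB Add1=10; issue MUL r0<-Mul1 | r0:Mul1,r1:8,r2:3,r3:10,r4:Add3
c5: CDB Add2=11; issue MUL r4<-Mul2 | r0:Mul1,r1:8,r2:3,r3:10,r4:Mul2
c6: issue SUB r1<-Add1 | r0:Mul1,r1:Add1,r2:3,r3:10,r4:Mul2
c7: CDB Add3=8; issue ADD r2<-Add2 | r0:Mul1,r1:Add1,r2:Add2,r3:10,r4:Mul2
c8: - | r0:Mul1,r1:Add1,r2:Add2,r3:10,r4:Mul2
c9: CDB Mul2=30 | r0:Mul1,r1:Add1,r2:Add2,r3:10,r4:30
c10: - | r0:Mul1,r1:Add1,r2:Add2,r3:10,r4:30
c11: CDB Mul1=64 | r0:64,r1:Add1,r2:Add2,r3:10,r4:30
c12: CDB Add1=-22 | r0:64,r1:-22,r2:Add2,r3:10,r4:30
c13: - | r0:64,r1:-22,r2:Add2,r3:10,r4:30
c14: CDB Add2=74 | r0:64,r1:-22,r2:74,r3:10,r4:30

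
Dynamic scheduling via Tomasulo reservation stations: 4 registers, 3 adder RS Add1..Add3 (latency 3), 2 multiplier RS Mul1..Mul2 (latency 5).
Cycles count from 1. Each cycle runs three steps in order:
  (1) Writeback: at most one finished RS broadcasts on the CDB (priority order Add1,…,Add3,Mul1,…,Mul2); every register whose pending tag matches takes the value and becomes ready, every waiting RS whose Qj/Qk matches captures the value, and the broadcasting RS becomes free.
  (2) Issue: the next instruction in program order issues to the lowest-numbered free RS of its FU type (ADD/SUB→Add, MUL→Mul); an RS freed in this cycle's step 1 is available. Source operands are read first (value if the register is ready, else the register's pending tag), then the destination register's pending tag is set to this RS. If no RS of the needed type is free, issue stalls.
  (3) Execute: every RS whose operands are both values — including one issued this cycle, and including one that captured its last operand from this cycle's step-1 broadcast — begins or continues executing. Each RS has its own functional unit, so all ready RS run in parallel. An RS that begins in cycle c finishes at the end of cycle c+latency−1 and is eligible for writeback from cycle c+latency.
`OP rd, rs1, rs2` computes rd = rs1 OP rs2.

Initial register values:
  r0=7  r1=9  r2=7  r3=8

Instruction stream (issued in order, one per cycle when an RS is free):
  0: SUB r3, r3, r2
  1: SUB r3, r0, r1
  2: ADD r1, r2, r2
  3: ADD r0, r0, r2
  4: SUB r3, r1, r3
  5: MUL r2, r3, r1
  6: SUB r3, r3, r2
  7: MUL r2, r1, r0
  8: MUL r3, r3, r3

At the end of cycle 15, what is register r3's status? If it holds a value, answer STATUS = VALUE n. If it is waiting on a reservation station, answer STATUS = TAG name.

  c1: issue SUB r3<-Add1  regs: r0:7,r1:9,r2:7,r3:Add1
  c2: issue SUB r3<-Add2  regs: r0:7,r1:9,r2:7,r3:Add2
  c3: issue ADD r1<-Add3  regs: r0:7,r1:Add3,r2:7,r3:Add2
  c4: CDB Add1=1; issue ADD r0<-Add1  regs: r0:Add1,r1:Add3,r2:7,r3:Add2
  c5: CDB Add2=-2; issue SUB r3<-Add2  regs: r0:Add1,r1:Add3,r2:7,r3:Add2
  c6: CDB Add3=14; issue MUL r2<-Mul1  regs: r0:Add1,r1:14,r2:Mul1,r3:Add2
  c7: CDB Add1=14; issue SUB r3<-Add1  regs: r0:14,r1:14,r2:Mul1,r3:Add1
  c8: issue MUL r2<-Mul2  regs: r0:14,r1:14,r2:Mul2,r3:Add1
  c9: CDB Add2=16; stall  regs: r0:14,r1:14,r2:Mul2,r3:Add1
  c10: stall  regs: r0:14,r1:14,r2:Mul2,r3:Add1
  c11: stall  regs: r0:14,r1:14,r2:Mul2,r3:Add1
  c12: stall  regs: r0:14,r1:14,r2:Mul2,r3:Add1
  c13: CDB Mul2=196; issue MUL r3<-Mul2  regs: r0:14,r1:14,r2:196,r3:Mul2
  c14: CDB Mul1=224  regs: r0:14,r1:14,r2:196,r3:Mul2
  c15: -  regs: r0:14,r1:14,r2:196,r3:Mul2

STATUS = TAG Mul2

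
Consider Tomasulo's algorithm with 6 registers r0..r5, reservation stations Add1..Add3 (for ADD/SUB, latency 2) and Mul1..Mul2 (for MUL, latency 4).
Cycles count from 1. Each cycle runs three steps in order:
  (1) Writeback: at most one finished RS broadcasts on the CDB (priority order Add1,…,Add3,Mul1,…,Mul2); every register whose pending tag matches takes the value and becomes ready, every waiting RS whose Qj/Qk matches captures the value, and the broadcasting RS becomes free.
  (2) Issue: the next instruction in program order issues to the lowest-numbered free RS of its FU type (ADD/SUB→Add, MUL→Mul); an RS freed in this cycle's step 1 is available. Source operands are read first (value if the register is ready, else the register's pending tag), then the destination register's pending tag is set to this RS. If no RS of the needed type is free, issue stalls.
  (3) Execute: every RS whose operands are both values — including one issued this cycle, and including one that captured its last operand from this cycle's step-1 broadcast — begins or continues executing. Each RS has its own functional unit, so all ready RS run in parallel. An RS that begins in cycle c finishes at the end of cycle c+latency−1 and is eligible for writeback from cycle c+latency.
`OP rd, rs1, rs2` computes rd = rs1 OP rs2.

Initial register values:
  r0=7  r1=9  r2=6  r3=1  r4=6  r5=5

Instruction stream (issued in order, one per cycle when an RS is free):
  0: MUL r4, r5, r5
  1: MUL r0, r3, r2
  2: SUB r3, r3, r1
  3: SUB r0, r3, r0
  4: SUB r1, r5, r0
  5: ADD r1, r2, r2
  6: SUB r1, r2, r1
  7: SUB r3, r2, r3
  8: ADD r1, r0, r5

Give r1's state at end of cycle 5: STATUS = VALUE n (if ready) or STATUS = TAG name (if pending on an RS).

cycle 1: issue MUL r4<-Mul1 // r0:7,r1:9,r2:6,r3:1,r4:Mul1,r5:5
cycle 2: issue MUL r0<-Mul2 // r0:Mul2,r1:9,r2:6,r3:1,r4:Mul1,r5:5
cycle 3: issue SUB r3<-Add1 // r0:Mul2,r1:9,r2:6,r3:Add1,r4:Mul1,r5:5
cycle 4: issue SUB r0<-Add2 // r0:Add2,r1:9,r2:6,r3:Add1,r4:Mul1,r5:5
cycle 5: CDB Add1=-8; issue SUB r1<-Add1 // r0:Add2,r1:Add1,r2:6,r3:-8,r4:Mul1,r5:5

STATUS = TAG Add1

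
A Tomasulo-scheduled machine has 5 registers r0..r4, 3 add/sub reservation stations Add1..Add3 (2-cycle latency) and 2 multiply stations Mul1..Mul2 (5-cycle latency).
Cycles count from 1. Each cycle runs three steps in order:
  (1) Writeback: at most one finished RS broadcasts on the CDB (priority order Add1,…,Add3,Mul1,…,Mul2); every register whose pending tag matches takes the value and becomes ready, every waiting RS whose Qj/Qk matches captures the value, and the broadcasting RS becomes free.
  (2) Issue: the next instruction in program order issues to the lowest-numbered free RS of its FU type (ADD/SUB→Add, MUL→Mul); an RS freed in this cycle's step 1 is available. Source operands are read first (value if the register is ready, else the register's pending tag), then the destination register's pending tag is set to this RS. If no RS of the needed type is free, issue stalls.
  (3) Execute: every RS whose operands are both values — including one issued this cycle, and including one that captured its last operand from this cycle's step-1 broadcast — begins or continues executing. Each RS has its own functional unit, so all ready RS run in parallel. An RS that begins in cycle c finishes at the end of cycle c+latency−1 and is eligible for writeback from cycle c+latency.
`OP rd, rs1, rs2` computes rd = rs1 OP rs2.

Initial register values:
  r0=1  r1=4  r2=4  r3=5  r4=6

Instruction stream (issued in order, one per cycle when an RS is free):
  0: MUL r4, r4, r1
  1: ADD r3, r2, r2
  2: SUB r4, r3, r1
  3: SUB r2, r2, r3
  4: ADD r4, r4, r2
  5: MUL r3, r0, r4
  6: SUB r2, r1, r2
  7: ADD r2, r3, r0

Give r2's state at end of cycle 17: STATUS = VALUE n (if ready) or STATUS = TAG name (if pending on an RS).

  c1: issue MUL r4<-Mul1  regs: r0:1,r1:4,r2:4,r3:5,r4:Mul1
  c2: issue ADD r3<-Add1  regs: r0:1,r1:4,r2:4,r3:Add1,r4:Mul1
  c3: issue SUB r4<-Add2  regs: r0:1,r1:4,r2:4,r3:Add1,r4:Add2
  c4: CDB Add1=8; issue SUB r2<-Add1  regs: r0:1,r1:4,r2:Add1,r3:8,r4:Add2
  c5: issue ADD r4<-Add3  regs: r0:1,r1:4,r2:Add1,r3:8,r4:Add3
  c6: CDB Add1=-4; issue MUL r3<-Mul2  regs: r0:1,r1:4,r2:-4,r3:Mul2,r4:Add3
  c7: CDB Add2=4; issue SUB r2<-Add1  regs: r0:1,r1:4,r2:Add1,r3:Mul2,r4:Add3
  c8: CDB Mul1=24; issue ADD r2<-Add2  regs: r0:1,r1:4,r2:Add2,r3:Mul2,r4:Add3
  c9: CDB Add1=8  regs: r0:1,r1:4,r2:Add2,r3:Mul2,r4:Add3
  c10: CDB Add3=0  regs: r0:1,r1:4,r2:Add2,r3:Mul2,r4:0
  c11: -  regs: r0:1,r1:4,r2:Add2,r3:Mul2,r4:0
  c12: -  regs: r0:1,r1:4,r2:Add2,r3:Mul2,r4:0
  c13: -  regs: r0:1,r1:4,r2:Add2,r3:Mul2,r4:0
  c14: -  regs: r0:1,r1:4,r2:Add2,r3:Mul2,r4:0
  c15: CDB Mul2=0  regs: r0:1,r1:4,r2:Add2,r3:0,r4:0
  c16: -  regs: r0:1,r1:4,r2:Add2,r3:0,r4:0
  c17: CDB Add2=1  regs: r0:1,r1:4,r2:1,r3:0,r4:0

STATUS = VALUE 1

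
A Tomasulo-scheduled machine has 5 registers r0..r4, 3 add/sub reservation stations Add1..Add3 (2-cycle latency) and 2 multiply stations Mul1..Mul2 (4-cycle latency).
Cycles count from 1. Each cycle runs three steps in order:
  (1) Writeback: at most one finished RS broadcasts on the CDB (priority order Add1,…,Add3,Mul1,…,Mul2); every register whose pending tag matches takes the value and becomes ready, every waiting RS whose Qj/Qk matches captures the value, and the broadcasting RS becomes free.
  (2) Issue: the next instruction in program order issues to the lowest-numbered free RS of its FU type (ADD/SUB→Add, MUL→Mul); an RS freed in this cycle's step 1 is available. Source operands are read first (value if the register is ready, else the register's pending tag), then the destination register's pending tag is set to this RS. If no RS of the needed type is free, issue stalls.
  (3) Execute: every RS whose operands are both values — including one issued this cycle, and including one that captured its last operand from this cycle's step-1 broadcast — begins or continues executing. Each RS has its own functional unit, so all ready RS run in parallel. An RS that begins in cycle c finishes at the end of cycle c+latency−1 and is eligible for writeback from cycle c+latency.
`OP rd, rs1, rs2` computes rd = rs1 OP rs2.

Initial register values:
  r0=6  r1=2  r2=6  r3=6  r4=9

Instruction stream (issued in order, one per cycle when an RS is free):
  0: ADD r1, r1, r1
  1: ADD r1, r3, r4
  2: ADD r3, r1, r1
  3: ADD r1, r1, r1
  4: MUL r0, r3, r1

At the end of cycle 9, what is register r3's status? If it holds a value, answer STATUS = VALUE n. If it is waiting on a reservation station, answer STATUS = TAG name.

cycle 1: issue ADD r1<-Add1 // r0:6,r1:Add1,r2:6,r3:6,r4:9
cycle 2: issue ADD r1<-Add2 // r0:6,r1:Add2,r2:6,r3:6,r4:9
cycle 3: CDB Add1=4; issue ADD r3<-Add1 // r0:6,r1:Add2,r2:6,r3:Add1,r4:9
cycle 4: CDB Add2=15; issue ADD r1<-Add2 // r0:6,r1:Add2,r2:6,r3:Add1,r4:9
cycle 5: issue MUL r0<-Mul1 // r0:Mul1,r1:Add2,r2:6,r3:Add1,r4:9
cycle 6: CDB Add1=30 // r0:Mul1,r1:Add2,r2:6,r3:30,r4:9
cycle 7: CDB Add2=30 // r0:Mul1,r1:30,r2:6,r3:30,r4:9
cycle 8: - // r0:Mul1,r1:30,r2:6,r3:30,r4:9
cycle 9: - // r0:Mul1,r1:30,r2:6,r3:30,r4:9

STATUS = VALUE 30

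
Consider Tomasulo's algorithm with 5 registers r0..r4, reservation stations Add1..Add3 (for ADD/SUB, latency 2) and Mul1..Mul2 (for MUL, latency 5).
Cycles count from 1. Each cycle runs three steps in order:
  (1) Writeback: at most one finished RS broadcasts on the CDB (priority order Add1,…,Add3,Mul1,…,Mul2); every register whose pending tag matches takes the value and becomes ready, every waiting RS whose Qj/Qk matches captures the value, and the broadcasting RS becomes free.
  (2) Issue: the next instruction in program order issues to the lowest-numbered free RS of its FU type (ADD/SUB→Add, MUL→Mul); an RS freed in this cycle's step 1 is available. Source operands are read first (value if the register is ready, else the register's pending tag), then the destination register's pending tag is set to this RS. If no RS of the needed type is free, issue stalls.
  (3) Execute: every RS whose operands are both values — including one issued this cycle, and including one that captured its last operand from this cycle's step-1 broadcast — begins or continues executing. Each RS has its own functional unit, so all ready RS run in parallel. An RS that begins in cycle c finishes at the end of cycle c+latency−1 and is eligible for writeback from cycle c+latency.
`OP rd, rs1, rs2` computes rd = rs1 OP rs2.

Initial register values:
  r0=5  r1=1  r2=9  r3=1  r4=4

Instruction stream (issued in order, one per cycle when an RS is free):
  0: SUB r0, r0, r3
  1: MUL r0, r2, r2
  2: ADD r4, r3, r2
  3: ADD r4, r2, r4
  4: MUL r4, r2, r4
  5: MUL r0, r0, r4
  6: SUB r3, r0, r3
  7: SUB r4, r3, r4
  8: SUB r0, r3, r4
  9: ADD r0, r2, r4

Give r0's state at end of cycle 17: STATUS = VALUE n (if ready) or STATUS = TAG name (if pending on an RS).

  c1: issue SUB r0<-Add1  regs: r0:Add1,r1:1,r2:9,r3:1,r4:4
  c2: issue MUL r0<-Mul1  regs: r0:Mul1,r1:1,r2:9,r3:1,r4:4
  c3: CDB Add1=4; issue ADD r4<-Add1  regs: r0:Mul1,r1:1,r2:9,r3:1,r4:Add1
  c4: issue ADD r4<-Add2  regs: r0:Mul1,r1:1,r2:9,r3:1,r4:Add2
  c5: CDB Add1=10; issue MUL r4<-Mul2  regs: r0:Mul1,r1:1,r2:9,r3:1,r4:Mul2
  c6: stall  regs: r0:Mul1,r1:1,r2:9,r3:1,r4:Mul2
  c7: CDB Add2=19; stall  regs: r0:Mul1,r1:1,r2:9,r3:1,r4:Mul2
  c8: CDB Mul1=81; issue MUL r0<-Mul1  regs: r0:Mul1,r1:1,r2:9,r3:1,r4:Mul2
  c9: issue SUB r3<-Add1  regs: r0:Mul1,r1:1,r2:9,r3:Add1,r4:Mul2
  c10: issue SUB r4<-Add2  regs: r0:Mul1,r1:1,r2:9,r3:Add1,r4:Add2
  c11: issue SUB r0<-Add3  regs: r0:Add3,r1:1,r2:9,r3:Add1,r4:Add2
  c12: CDB Mul2=171; stall  regs: r0:Add3,r1:1,r2:9,r3:Add1,r4:Add2
  c13: stall  regs: r0:Add3,r1:1,r2:9,r3:Add1,r4:Add2
  c14: stall  regs: r0:Add3,r1:1,r2:9,r3:Add1,r4:Add2
  c15: stall  regs: r0:Add3,r1:1,r2:9,r3:Add1,r4:Add2
  c16: stall  regs: r0:Add3,r1:1,r2:9,r3:Add1,r4:Add2
  c17: CDB Mul1=13851; stall  regs: r0:Add3,r1:1,r2:9,r3:Add1,r4:Add2

STATUS = TAG Add3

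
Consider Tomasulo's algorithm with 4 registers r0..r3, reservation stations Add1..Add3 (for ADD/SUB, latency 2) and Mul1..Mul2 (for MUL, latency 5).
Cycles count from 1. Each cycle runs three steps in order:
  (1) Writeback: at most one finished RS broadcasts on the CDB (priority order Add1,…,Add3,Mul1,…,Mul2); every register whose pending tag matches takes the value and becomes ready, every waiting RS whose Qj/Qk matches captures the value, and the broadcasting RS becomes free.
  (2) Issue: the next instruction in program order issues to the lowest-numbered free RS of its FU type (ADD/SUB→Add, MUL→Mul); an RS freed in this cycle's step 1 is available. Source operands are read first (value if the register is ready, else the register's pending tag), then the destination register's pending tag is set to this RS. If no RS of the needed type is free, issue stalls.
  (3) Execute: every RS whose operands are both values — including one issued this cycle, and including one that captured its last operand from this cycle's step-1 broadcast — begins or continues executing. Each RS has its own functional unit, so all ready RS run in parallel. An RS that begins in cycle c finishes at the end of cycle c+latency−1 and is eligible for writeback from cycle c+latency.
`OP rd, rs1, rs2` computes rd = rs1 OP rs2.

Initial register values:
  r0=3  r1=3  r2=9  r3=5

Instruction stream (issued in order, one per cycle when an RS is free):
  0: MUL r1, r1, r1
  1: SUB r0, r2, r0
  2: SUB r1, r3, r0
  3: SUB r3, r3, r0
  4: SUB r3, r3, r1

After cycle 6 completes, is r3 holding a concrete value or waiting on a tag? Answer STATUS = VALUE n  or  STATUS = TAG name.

  c1: issue MUL r1<-Mul1  regs: r0:3,r1:Mul1,r2:9,r3:5
  c2: issue SUB r0<-Add1  regs: r0:Add1,r1:Mul1,r2:9,r3:5
  c3: issue SUB r1<-Add2  regs: r0:Add1,r1:Add2,r2:9,r3:5
  c4: CDB Add1=6; issue SUB r3<-Add1  regs: r0:6,r1:Add2,r2:9,r3:Add1
  c5: issue SUB r3<-Add3  regs: r0:6,r1:Add2,r2:9,r3:Add3
  c6: CDB Add1=-1  regs: r0:6,r1:Add2,r2:9,r3:Add3

STATUS = TAG Add3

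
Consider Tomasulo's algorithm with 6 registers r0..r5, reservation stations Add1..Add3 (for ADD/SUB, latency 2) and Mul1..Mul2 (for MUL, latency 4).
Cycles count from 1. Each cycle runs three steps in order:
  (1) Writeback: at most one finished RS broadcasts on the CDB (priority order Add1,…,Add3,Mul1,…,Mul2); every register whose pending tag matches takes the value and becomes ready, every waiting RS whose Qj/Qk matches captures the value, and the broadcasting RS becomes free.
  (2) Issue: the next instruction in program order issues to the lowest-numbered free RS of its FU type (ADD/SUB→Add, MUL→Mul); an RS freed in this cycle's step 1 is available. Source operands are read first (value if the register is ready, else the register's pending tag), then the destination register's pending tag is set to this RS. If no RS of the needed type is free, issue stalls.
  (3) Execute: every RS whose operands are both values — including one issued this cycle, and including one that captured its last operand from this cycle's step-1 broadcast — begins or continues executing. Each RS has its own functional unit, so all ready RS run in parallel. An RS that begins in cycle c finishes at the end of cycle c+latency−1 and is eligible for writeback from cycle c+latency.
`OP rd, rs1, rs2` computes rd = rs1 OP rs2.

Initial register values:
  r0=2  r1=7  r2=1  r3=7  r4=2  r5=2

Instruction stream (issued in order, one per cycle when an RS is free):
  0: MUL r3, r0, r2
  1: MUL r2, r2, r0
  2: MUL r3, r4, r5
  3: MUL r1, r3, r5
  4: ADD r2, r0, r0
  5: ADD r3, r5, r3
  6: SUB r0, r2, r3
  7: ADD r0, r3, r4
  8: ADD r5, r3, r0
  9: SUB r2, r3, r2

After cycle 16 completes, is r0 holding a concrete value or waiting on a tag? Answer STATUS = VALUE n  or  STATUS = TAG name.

c1: issue MUL r3<-Mul1 | r0:2,r1:7,r2:1,r3:Mul1,r4:2,r5:2
c2: issue MUL r2<-Mul2 | r0:2,r1:7,r2:Mul2,r3:Mul1,r4:2,r5:2
c3: stall | r0:2,r1:7,r2:Mul2,r3:Mul1,r4:2,r5:2
c4: stall | r0:2,r1:7,r2:Mul2,r3:Mul1,r4:2,r5:2
c5: CDB Mul1=2; issue MUL r3<-Mul1 | r0:2,r1:7,r2:Mul2,r3:Mul1,r4:2,r5:2
c6: CDB Mul2=2; issue MUL r1<-Mul2 | r0:2,r1:Mul2,r2:2,r3:Mul1,r4:2,r5:2
c7: issue ADD r2<-Add1 | r0:2,r1:Mul2,r2:Add1,r3:Mul1,r4:2,r5:2
c8: issue ADD r3<-Add2 | r0:2,r1:Mul2,r2:Add1,r3:Add2,r4:2,r5:2
c9: CDB Add1=4; issue SUB r0<-Add1 | r0:Add1,r1:Mul2,r2:4,r3:Add2,r4:2,r5:2
c10: CDB Mul1=4; issue ADD r0<-Add3 | r0:Add3,r1:Mul2,r2:4,r3:Add2,r4:2,r5:2
c11: stall | r0:Add3,r1:Mul2,r2:4,r3:Add2,r4:2,r5:2
c12: CDB Add2=6; issue ADD r5<-Add2 | r0:Add3,r1:Mul2,r2:4,r3:6,r4:2,r5:Add2
c13: stall | r0:Add3,r1:Mul2,r2:4,r3:6,r4:2,r5:Add2
c14: CDB Add1=-2; issue SUB r2<-Add1 | r0:Add3,r1:Mul2,r2:Add1,r3:6,r4:2,r5:Add2
c15: CDB Add3=8 | r0:8,r1:Mul2,r2:Add1,r3:6,r4:2,r5:Add2
c16: CDB Add1=2 | r0:8,r1:Mul2,r2:2,r3:6,r4:2,r5:Add2

STATUS = VALUE 8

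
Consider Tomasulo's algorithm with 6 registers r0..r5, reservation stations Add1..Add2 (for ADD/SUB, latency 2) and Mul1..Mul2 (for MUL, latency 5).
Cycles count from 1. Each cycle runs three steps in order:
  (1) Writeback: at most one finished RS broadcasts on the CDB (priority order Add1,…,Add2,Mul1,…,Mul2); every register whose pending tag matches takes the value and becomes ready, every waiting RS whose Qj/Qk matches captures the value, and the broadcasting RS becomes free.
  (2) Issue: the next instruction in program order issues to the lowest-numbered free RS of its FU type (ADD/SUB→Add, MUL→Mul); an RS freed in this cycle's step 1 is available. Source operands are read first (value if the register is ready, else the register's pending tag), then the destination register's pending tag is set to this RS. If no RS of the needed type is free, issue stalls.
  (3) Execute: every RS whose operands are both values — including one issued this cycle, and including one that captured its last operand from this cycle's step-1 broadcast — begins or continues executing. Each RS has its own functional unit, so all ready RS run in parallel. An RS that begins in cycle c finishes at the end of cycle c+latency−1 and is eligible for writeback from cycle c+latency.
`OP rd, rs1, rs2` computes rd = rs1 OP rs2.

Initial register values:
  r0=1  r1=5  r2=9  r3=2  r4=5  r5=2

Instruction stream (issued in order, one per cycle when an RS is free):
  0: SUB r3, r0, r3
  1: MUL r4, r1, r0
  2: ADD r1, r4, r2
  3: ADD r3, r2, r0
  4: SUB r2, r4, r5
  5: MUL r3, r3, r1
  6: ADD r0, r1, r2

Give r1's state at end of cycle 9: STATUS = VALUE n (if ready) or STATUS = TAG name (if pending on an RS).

STATUS = VALUE 14

c1: issue SUB r3<-Add1 | r0:1,r1:5,r2:9,r3:Add1,r4:5,r5:2
c2: issue MUL r4<-Mul1 | r0:1,r1:5,r2:9,r3:Add1,r4:Mul1,r5:2
c3: CDB Add1=-1; issue ADD r1<-Add1 | r0:1,r1:Add1,r2:9,r3:-1,r4:Mul1,r5:2
c4: issue ADD r3<-Add2 | r0:1,r1:Add1,r2:9,r3:Add2,r4:Mul1,r5:2
c5: stall | r0:1,r1:Add1,r2:9,r3:Add2,r4:Mul1,r5:2
c6: CDB Add2=10; issue SUB r2<-Add2 | r0:1,r1:Add1,r2:Add2,r3:10,r4:Mul1,r5:2
c7: CDB Mul1=5; issue MUL r3<-Mul1 | r0:1,r1:Add1,r2:Add2,r3:Mul1,r4:5,r5:2
c8: stall | r0:1,r1:Add1,r2:Add2,r3:Mul1,r4:5,r5:2
c9: CDB Add1=14; issue ADD r0<-Add1 | r0:Add1,r1:14,r2:Add2,r3:Mul1,r4:5,r5:2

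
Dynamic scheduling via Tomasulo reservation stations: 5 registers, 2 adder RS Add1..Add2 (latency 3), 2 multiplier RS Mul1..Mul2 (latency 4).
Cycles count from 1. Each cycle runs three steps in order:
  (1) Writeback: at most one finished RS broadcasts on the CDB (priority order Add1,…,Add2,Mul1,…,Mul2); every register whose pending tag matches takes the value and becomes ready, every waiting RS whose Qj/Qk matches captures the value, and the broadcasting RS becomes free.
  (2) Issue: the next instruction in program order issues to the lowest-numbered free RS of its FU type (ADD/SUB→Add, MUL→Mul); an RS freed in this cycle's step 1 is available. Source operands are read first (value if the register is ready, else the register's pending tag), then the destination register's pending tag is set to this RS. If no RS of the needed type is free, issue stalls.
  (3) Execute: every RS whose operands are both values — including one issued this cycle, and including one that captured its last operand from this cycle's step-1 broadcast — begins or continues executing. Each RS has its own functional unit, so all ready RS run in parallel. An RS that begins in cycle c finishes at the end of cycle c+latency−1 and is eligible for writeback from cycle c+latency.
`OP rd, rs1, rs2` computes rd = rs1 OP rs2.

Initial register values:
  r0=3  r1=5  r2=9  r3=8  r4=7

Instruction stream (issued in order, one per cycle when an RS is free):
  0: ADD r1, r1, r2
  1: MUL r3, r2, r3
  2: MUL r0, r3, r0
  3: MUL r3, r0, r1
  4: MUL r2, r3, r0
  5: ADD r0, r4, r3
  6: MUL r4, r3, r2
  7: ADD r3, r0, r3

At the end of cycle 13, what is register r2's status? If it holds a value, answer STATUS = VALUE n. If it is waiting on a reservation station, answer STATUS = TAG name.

STATUS = TAG Mul2

cycle 1: issue ADD r1<-Add1 // r0:3,r1:Add1,r2:9,r3:8,r4:7
cycle 2: issue MUL r3<-Mul1 // r0:3,r1:Add1,r2:9,r3:Mul1,r4:7
cycle 3: issue MUL r0<-Mul2 // r0:Mul2,r1:Add1,r2:9,r3:Mul1,r4:7
cycle 4: CDB Add1=14; stall // r0:Mul2,r1:14,r2:9,r3:Mul1,r4:7
cycle 5: stall // r0:Mul2,r1:14,r2:9,r3:Mul1,r4:7
cycle 6: CDB Mul1=72; issue MUL r3<-Mul1 // r0:Mul2,r1:14,r2:9,r3:Mul1,r4:7
cycle 7: stall // r0:Mul2,r1:14,r2:9,r3:Mul1,r4:7
cycle 8: stall // r0:Mul2,r1:14,r2:9,r3:Mul1,r4:7
cycle 9: stall // r0:Mul2,r1:14,r2:9,r3:Mul1,r4:7
cycle 10: CDB Mul2=216; issue MUL r2<-Mul2 // r0:216,r1:14,r2:Mul2,r3:Mul1,r4:7
cycle 11: issue ADD r0<-Add1 // r0:Add1,r1:14,r2:Mul2,r3:Mul1,r4:7
cycle 12: stall // r0:Add1,r1:14,r2:Mul2,r3:Mul1,r4:7
cycle 13: stall // r0:Add1,r1:14,r2:Mul2,r3:Mul1,r4:7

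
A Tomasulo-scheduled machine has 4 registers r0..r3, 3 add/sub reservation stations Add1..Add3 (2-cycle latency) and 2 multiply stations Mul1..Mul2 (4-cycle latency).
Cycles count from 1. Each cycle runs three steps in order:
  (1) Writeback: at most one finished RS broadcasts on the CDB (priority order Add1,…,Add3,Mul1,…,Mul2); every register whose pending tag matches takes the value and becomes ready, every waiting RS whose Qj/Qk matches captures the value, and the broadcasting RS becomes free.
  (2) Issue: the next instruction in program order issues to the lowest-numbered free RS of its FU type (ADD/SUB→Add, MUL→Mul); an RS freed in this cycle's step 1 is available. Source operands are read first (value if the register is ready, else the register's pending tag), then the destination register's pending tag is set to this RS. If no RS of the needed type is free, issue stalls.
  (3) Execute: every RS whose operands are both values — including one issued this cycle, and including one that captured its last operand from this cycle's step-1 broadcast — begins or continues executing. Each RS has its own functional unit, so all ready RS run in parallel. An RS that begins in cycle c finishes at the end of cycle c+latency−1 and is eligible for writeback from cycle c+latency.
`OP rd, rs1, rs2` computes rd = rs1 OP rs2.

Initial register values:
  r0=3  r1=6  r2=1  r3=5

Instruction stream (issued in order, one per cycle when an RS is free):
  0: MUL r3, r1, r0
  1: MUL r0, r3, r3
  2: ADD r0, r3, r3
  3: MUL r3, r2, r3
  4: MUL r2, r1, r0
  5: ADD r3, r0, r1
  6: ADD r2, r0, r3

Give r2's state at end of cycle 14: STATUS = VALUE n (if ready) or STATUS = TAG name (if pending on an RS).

STATUS = VALUE 78

c1: issue MUL r3<-Mul1 | r0:3,r1:6,r2:1,r3:Mul1
c2: issue MUL r0<-Mul2 | r0:Mul2,r1:6,r2:1,r3:Mul1
c3: issue ADD r0<-Add1 | r0:Add1,r1:6,r2:1,r3:Mul1
c4: stall | r0:Add1,r1:6,r2:1,r3:Mul1
c5: CDB Mul1=18; issue MUL r3<-Mul1 | r0:Add1,r1:6,r2:1,r3:Mul1
c6: stall | r0:Add1,r1:6,r2:1,r3:Mul1
c7: CDB Add1=36; stall | r0:36,r1:6,r2:1,r3:Mul1
c8: stall | r0:36,r1:6,r2:1,r3:Mul1
c9: CDB Mul1=18; issue MUL r2<-Mul1 | r0:36,r1:6,r2:Mul1,r3:18
c10: CDB Mul2=324; issue ADD r3<-Add1 | r0:36,r1:6,r2:Mul1,r3:Add1
c11: issue ADD r2<-Add2 | r0:36,r1:6,r2:Add2,r3:Add1
c12: CDB Add1=42 | r0:36,r1:6,r2:Add2,r3:42
c13: CDB Mul1=216 | r0:36,r1:6,r2:Add2,r3:42
c14: CDB Add2=78 | r0:36,r1:6,r2:78,r3:42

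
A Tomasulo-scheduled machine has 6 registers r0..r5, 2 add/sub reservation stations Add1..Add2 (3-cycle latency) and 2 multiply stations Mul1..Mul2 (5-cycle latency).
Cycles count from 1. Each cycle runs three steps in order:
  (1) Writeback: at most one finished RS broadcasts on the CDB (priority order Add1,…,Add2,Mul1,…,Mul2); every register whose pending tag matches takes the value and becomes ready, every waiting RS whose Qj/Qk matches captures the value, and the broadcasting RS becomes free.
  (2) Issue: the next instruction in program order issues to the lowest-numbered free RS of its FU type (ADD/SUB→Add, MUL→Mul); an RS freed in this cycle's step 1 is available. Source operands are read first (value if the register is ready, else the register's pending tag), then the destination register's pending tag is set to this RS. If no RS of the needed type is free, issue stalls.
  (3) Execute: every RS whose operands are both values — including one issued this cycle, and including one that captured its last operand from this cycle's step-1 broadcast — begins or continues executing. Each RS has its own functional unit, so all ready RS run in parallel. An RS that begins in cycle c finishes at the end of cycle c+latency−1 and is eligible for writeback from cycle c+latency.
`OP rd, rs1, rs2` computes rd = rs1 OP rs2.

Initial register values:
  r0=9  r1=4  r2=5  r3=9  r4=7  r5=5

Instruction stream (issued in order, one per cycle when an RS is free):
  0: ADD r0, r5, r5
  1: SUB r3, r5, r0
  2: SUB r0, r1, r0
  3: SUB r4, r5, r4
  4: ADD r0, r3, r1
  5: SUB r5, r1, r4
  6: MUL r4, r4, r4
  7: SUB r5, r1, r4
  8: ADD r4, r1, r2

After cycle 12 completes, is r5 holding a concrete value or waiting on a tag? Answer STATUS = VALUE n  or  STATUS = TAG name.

STATUS = TAG Add2

  c1: issue ADD r0<-Add1  regs: r0:Add1,r1:4,r2:5,r3:9,r4:7,r5:5
  c2: issue SUB r3<-Add2  regs: r0:Add1,r1:4,r2:5,r3:Add2,r4:7,r5:5
  c3: stall  regs: r0:Add1,r1:4,r2:5,r3:Add2,r4:7,r5:5
  c4: CDB Add1=10; issue SUB r0<-Add1  regs: r0:Add1,r1:4,r2:5,r3:Add2,r4:7,r5:5
  c5: stall  regs: r0:Add1,r1:4,r2:5,r3:Add2,r4:7,r5:5
  c6: stall  regs: r0:Add1,r1:4,r2:5,r3:Add2,r4:7,r5:5
  c7: CDB Add1=-6; issue SUB r4<-Add1  regs: r0:-6,r1:4,r2:5,r3:Add2,r4:Add1,r5:5
  c8: CDB Add2=-5; issue ADD r0<-Add2  regs: r0:Add2,r1:4,r2:5,r3:-5,r4:Add1,r5:5
  c9: stall  regs: r0:Add2,r1:4,r2:5,r3:-5,r4:Add1,r5:5
  c10: CDB Add1=-2; issue SUB r5<-Add1  regs: r0:Add2,r1:4,r2:5,r3:-5,r4:-2,r5:Add1
  c11: CDB Add2=-1; issue MUL r4<-Mul1  regs: r0:-1,r1:4,r2:5,r3:-5,r4:Mul1,r5:Add1
  c12: issue SUB r5<-Add2  regs: r0:-1,r1:4,r2:5,r3:-5,r4:Mul1,r5:Add2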